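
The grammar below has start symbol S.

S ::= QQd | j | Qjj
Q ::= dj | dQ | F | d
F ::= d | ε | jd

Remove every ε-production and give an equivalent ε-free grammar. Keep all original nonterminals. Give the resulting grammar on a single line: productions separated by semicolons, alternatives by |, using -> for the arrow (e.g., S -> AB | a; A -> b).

S -> d | j | Qd | jj | QQd | Qjj; F -> d | jd; Q -> F | d | dQ | dj

Nullable set: {F, Q}.
S -> QQd: Q, Q nullable, giving QQd | Qd | d.
S -> Qjj: Q nullable, giving Qjj | jj.
Drop F -> ε.
Q -> F: F nullable, giving F.
Q -> dQ: Q nullable, giving d | dQ.
Unchanged (no nullable symbols): S -> j; F -> d; F -> jd; Q -> d; Q -> dj.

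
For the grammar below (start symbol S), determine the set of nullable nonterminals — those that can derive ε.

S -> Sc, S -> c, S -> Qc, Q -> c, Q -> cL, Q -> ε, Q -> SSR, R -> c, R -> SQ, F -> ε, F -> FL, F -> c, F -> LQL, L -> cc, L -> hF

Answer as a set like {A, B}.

Directly nullable (have an ε-rule): {F, Q}.
Not nullable: L, R, S — each has a terminal in every rule's right-hand side or depends on a non-nullable symbol.

{F, Q}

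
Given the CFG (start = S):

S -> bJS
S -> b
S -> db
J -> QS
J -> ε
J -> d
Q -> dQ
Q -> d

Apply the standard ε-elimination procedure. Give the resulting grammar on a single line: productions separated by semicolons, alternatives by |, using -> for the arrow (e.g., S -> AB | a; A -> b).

S -> b | bS | db | bJS; J -> d | QS; Q -> d | dQ

Nullable set: {J}.
S -> bJS: J nullable, giving bJS | bS.
Drop J -> ε.
Unchanged (no nullable symbols): S -> b; S -> db; J -> QS; J -> d; Q -> d; Q -> dQ.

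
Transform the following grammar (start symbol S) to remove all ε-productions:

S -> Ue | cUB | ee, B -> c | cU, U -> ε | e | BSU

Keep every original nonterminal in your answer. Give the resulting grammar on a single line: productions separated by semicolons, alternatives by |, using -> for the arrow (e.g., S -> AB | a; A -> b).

Nullable set: {U}.
S -> Ue: U nullable, giving Ue | e.
S -> cUB: U nullable, giving cB | cUB.
B -> cU: U nullable, giving c | cU.
Drop U -> ε.
U -> BSU: U nullable, giving BS | BSU.
Unchanged (no nullable symbols): S -> ee; B -> c; U -> e.

S -> e | Ue | cB | ee | cUB; B -> c | cU; U -> e | BS | BSU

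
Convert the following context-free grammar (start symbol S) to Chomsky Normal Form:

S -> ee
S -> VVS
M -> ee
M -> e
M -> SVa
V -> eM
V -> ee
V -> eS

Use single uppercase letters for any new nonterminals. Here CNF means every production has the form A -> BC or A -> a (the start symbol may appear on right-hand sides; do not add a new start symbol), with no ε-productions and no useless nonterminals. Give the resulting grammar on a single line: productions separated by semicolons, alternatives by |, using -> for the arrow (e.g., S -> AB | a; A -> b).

No ε-productions.
No unit productions to eliminate.
TERM: introduce A -> a, B -> e and substitute in every rule of length ≥2.
BIN: M -> SVA becomes M -> SC, C -> VA; S -> VVS becomes S -> VD, D -> VS.

S -> BB | VD; A -> a; B -> e; C -> VA; D -> VS; M -> e | BB | SC; V -> BB | BM | BS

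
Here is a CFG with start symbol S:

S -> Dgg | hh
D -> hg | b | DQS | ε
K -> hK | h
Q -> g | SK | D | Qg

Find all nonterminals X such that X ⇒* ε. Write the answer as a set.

Directly nullable (have an ε-rule): {D}.
Q is nullable via Q -> D (every symbol on the right is already known nullable).
Not nullable: K, S — each has a terminal in every rule's right-hand side or depends on a non-nullable symbol.

{D, Q}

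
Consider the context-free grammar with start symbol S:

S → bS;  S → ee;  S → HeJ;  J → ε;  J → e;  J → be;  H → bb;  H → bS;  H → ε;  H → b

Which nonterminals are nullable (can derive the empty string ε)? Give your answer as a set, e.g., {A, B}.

Directly nullable (have an ε-rule): {H, J}.
Not nullable: S — each has a terminal in every rule's right-hand side or depends on a non-nullable symbol.

{H, J}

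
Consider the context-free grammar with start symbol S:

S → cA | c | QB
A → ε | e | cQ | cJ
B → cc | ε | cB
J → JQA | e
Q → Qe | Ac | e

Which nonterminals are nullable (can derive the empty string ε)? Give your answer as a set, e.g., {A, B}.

{A, B}

Directly nullable (have an ε-rule): {A, B}.
Not nullable: J, Q, S — each has a terminal in every rule's right-hand side or depends on a non-nullable symbol.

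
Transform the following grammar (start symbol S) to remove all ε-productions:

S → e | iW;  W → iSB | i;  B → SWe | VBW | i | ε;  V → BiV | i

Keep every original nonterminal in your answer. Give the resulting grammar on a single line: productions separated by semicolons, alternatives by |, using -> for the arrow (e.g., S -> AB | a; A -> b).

S -> e | iW; B -> i | VW | SWe | VBW; V -> i | iV | BiV; W -> i | iS | iSB

Nullable set: {B}.
Drop B -> ε.
B -> VBW: B nullable, giving VBW | VW.
V -> BiV: B nullable, giving BiV | iV.
W -> iSB: B nullable, giving iS | iSB.
Unchanged (no nullable symbols): S -> e; S -> iW; B -> SWe; B -> i; V -> i; W -> i.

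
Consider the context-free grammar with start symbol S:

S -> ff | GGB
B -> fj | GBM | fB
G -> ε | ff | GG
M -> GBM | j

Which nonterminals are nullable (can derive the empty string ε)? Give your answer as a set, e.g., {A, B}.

{G}

Directly nullable (have an ε-rule): {G}.
Not nullable: B, M, S — each has a terminal in every rule's right-hand side or depends on a non-nullable symbol.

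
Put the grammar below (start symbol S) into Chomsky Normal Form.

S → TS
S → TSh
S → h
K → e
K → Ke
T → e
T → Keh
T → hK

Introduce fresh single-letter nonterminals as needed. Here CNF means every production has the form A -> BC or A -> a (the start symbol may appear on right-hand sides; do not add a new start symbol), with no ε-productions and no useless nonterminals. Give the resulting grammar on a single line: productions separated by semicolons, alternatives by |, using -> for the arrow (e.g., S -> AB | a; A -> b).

No ε-productions.
No unit productions to eliminate.
TERM: introduce A -> e, B -> h and substitute in every rule of length ≥2.
BIN: S -> TSB becomes S -> TC, C -> SB; T -> KAB becomes T -> KD, D -> AB.

S -> h | TC | TS; A -> e; B -> h; C -> SB; D -> AB; K -> e | KA; T -> e | BK | KD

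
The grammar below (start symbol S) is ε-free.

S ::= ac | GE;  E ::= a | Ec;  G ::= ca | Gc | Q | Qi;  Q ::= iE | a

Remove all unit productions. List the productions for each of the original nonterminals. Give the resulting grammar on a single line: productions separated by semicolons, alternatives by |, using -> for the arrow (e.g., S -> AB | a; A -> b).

S -> GE | ac; E -> a | Ec; G -> a | Gc | Qi | ca | iE; Q -> a | iE

Unit productions: G->Q.
Unit pairs (A ⇒* B via units): (G,Q).
S: inherits non-unit rules of {S} → GE | ac.
E: inherits non-unit rules of {E} → Ec | a.
G: inherits non-unit rules of {G, Q} → Gc | Qi | a | ca | iE.
Q: inherits non-unit rules of {Q} → a | iE.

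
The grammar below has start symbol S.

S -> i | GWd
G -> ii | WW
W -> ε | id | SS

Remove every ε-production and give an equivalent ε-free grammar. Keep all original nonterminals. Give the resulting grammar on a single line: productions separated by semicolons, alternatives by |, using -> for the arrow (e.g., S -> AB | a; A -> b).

Nullable set: {G, W}.
S -> GWd: G, W nullable, giving GWd | Gd | Wd | d.
G -> WW: W, W nullable, giving W | WW.
Drop W -> ε.
Unchanged (no nullable symbols): S -> i; G -> ii; W -> SS; W -> id.

S -> d | i | Gd | Wd | GWd; G -> W | WW | ii; W -> SS | id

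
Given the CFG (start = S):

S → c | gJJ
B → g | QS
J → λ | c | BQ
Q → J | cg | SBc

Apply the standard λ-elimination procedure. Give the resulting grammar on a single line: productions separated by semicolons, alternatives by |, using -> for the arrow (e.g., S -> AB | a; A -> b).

S -> c | g | gJ | gJJ; B -> S | g | QS; J -> B | c | BQ; Q -> J | cg | SBc

Nullable set: {J, Q}.
S -> gJJ: J, J nullable, giving g | gJ | gJJ.
B -> QS: Q nullable, giving QS | S.
Drop J -> λ.
J -> BQ: Q nullable, giving B | BQ.
Q -> J: J nullable, giving J.
Unchanged (no nullable symbols): S -> c; B -> g; J -> c; Q -> SBc; Q -> cg.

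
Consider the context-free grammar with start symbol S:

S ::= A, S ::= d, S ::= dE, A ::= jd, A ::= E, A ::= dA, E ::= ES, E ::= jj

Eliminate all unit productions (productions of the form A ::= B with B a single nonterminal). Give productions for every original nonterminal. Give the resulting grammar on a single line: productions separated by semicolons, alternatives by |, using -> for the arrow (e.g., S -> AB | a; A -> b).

S -> d | ES | dA | dE | jd | jj; A -> ES | dA | jd | jj; E -> ES | jj

Unit productions: A->E, S->A.
Unit pairs (A ⇒* B via units): (A,E), (S,A), (S,E).
S: inherits non-unit rules of {A, E, S} → ES | d | dA | dE | jd | jj.
A: inherits non-unit rules of {A, E} → ES | dA | jd | jj.
E: inherits non-unit rules of {E} → ES | jj.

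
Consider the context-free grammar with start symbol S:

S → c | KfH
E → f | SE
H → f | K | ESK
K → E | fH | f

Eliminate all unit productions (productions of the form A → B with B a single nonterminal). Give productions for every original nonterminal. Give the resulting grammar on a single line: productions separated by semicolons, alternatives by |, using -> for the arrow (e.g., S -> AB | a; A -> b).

S -> c | KfH; E -> f | SE; H -> f | SE | fH | ESK; K -> f | SE | fH

Unit productions: H->K, K->E.
Unit pairs (A ⇒* B via units): (H,E), (H,K), (K,E).
S: inherits non-unit rules of {S} → KfH | c.
E: inherits non-unit rules of {E} → SE | f.
H: inherits non-unit rules of {E, H, K} → ESK | SE | f | fH.
K: inherits non-unit rules of {E, K} → SE | f | fH.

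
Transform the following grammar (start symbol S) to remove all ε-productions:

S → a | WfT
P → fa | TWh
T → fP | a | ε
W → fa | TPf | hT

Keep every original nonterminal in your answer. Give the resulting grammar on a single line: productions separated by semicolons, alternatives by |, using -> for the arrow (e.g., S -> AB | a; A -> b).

S -> a | Wf | WfT; P -> Wh | fa | TWh; T -> a | fP; W -> h | Pf | fa | hT | TPf

Nullable set: {T}.
S -> WfT: T nullable, giving Wf | WfT.
P -> TWh: T nullable, giving TWh | Wh.
Drop T -> ε.
W -> TPf: T nullable, giving Pf | TPf.
W -> hT: T nullable, giving h | hT.
Unchanged (no nullable symbols): S -> a; P -> fa; T -> a; T -> fP; W -> fa.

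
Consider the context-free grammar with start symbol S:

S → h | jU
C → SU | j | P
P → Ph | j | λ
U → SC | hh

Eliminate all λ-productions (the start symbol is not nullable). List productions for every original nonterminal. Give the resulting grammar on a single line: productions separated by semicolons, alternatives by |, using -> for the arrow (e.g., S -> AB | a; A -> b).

Nullable set: {C, P}.
C -> P: P nullable, giving P.
Drop P -> λ.
P -> Ph: P nullable, giving Ph | h.
U -> SC: C nullable, giving S | SC.
Unchanged (no nullable symbols): S -> h; S -> jU; C -> SU; C -> j; P -> j; U -> hh.

S -> h | jU; C -> P | j | SU; P -> h | j | Ph; U -> S | SC | hh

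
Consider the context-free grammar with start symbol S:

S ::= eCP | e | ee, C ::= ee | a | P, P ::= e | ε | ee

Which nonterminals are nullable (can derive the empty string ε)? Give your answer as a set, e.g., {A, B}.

{C, P}

Directly nullable (have an ε-rule): {P}.
C is nullable via C -> P (every symbol on the right is already known nullable).
Not nullable: S — each has a terminal in every rule's right-hand side or depends on a non-nullable symbol.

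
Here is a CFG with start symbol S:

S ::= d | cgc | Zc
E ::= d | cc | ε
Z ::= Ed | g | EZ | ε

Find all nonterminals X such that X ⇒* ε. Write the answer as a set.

Directly nullable (have an ε-rule): {E, Z}.
Not nullable: S — each has a terminal in every rule's right-hand side or depends on a non-nullable symbol.

{E, Z}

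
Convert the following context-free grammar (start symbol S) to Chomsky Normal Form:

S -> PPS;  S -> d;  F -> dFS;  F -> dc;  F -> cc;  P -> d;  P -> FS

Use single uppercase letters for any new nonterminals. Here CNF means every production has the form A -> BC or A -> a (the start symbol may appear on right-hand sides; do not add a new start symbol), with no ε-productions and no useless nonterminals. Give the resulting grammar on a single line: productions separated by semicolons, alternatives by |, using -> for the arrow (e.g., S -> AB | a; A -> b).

No ε-productions.
No unit productions to eliminate.
TERM: introduce A -> c, B -> d and substitute in every rule of length ≥2.
BIN: F -> BFS becomes F -> BC, C -> FS; S -> PPS becomes S -> PD, D -> PS.

S -> d | PD; A -> c; B -> d; C -> FS; D -> PS; F -> AA | BA | BC; P -> d | FS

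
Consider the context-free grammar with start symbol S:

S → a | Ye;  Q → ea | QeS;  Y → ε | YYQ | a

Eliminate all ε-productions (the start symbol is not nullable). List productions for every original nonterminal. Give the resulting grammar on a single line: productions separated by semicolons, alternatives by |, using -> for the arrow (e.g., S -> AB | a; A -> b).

Nullable set: {Y}.
S -> Ye: Y nullable, giving Ye | e.
Drop Y -> ε.
Y -> YYQ: Y, Y nullable, giving Q | YQ | YYQ.
Unchanged (no nullable symbols): S -> a; Q -> QeS; Q -> ea; Y -> a.

S -> a | e | Ye; Q -> ea | QeS; Y -> Q | a | YQ | YYQ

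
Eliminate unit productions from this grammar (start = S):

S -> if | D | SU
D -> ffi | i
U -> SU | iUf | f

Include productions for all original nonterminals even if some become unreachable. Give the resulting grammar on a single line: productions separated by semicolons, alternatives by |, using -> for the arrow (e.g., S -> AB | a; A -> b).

S -> i | SU | if | ffi; D -> i | ffi; U -> f | SU | iUf

Unit productions: S->D.
Unit pairs (A ⇒* B via units): (S,D).
S: inherits non-unit rules of {D, S} → SU | ffi | i | if.
D: inherits non-unit rules of {D} → ffi | i.
U: inherits non-unit rules of {U} → SU | f | iUf.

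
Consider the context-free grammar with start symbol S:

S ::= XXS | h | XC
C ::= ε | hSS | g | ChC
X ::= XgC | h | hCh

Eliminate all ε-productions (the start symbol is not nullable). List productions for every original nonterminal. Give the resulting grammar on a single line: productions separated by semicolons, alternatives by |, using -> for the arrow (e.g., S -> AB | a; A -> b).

S -> X | h | XC | XXS; C -> g | h | Ch | hC | ChC | hSS; X -> h | Xg | hh | XgC | hCh

Nullable set: {C}.
S -> XC: C nullable, giving X | XC.
Drop C -> ε.
C -> ChC: C, C nullable, giving Ch | ChC | h | hC.
X -> XgC: C nullable, giving Xg | XgC.
X -> hCh: C nullable, giving hCh | hh.
Unchanged (no nullable symbols): S -> XXS; S -> h; C -> g; C -> hSS; X -> h.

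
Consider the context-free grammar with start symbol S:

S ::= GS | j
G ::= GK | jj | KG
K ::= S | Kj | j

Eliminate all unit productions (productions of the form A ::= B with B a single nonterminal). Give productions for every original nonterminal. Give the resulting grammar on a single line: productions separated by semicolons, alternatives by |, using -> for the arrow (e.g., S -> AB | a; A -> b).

Unit productions: K->S.
Unit pairs (A ⇒* B via units): (K,S).
S: inherits non-unit rules of {S} → GS | j.
G: inherits non-unit rules of {G} → GK | KG | jj.
K: inherits non-unit rules of {K, S} → GS | Kj | j.

S -> j | GS; G -> GK | KG | jj; K -> j | GS | Kj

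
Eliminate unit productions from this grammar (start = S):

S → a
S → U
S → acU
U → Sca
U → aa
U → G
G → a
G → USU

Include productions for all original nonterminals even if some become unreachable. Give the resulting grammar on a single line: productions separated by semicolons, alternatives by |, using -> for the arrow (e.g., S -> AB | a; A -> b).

S -> a | aa | Sca | USU | acU; G -> a | USU; U -> a | aa | Sca | USU

Unit productions: S->U, U->G.
Unit pairs (A ⇒* B via units): (S,G), (S,U), (U,G).
S: inherits non-unit rules of {G, S, U} → Sca | USU | a | aa | acU.
G: inherits non-unit rules of {G} → USU | a.
U: inherits non-unit rules of {G, U} → Sca | USU | a | aa.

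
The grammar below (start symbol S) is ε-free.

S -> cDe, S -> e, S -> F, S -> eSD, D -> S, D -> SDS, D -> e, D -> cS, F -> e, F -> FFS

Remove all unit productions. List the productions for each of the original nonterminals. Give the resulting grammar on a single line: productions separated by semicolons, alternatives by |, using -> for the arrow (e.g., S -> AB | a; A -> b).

Unit productions: D->S, S->F.
Unit pairs (A ⇒* B via units): (D,F), (D,S), (S,F).
S: inherits non-unit rules of {F, S} → FFS | cDe | e | eSD.
D: inherits non-unit rules of {D, F, S} → FFS | SDS | cDe | cS | e | eSD.
F: inherits non-unit rules of {F} → FFS | e.

S -> e | FFS | cDe | eSD; D -> e | cS | FFS | SDS | cDe | eSD; F -> e | FFS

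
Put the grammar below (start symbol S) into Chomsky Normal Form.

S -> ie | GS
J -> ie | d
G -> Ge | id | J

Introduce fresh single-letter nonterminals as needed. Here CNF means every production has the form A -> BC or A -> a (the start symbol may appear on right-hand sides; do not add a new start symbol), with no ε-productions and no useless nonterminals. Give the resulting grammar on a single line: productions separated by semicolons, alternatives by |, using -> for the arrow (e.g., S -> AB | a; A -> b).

S -> BA | GS; A -> e; B -> i; C -> d; G -> d | BA | BC | GA

No ε-productions.
After unit-elimination: S -> GS | ie; G -> d | Ge | id | ie; J -> d | ie.
TERM: introduce C -> d, A -> e, B -> i and substitute in every rule of length ≥2.
Drop unreachable/unproductive: J.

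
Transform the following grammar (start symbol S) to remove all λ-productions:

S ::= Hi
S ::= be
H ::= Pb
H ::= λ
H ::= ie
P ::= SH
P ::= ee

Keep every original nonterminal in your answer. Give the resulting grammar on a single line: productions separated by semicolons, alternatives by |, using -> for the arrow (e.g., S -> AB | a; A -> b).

S -> i | Hi | be; H -> Pb | ie; P -> S | SH | ee

Nullable set: {H}.
S -> Hi: H nullable, giving Hi | i.
Drop H -> λ.
P -> SH: H nullable, giving S | SH.
Unchanged (no nullable symbols): S -> be; H -> Pb; H -> ie; P -> ee.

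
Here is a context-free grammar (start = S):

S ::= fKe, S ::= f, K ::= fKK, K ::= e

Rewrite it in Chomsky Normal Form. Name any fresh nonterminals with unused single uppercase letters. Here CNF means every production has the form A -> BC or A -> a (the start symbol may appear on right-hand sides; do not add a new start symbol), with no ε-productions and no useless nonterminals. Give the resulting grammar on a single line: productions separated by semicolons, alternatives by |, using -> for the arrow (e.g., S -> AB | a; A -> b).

No ε-productions.
No unit productions to eliminate.
TERM: introduce B -> e, A -> f and substitute in every rule of length ≥2.
BIN: K -> AKK becomes K -> AC, C -> KK; S -> AKB becomes S -> AD, D -> KB.

S -> f | AD; A -> f; B -> e; C -> KK; D -> KB; K -> e | AC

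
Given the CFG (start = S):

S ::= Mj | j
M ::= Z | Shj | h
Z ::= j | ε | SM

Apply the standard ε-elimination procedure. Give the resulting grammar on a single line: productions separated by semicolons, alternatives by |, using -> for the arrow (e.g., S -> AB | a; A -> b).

S -> j | Mj; M -> Z | h | Shj; Z -> S | j | SM

Nullable set: {M, Z}.
S -> Mj: M nullable, giving Mj | j.
M -> Z: Z nullable, giving Z.
Drop Z -> ε.
Z -> SM: M nullable, giving S | SM.
Unchanged (no nullable symbols): S -> j; M -> Shj; M -> h; Z -> j.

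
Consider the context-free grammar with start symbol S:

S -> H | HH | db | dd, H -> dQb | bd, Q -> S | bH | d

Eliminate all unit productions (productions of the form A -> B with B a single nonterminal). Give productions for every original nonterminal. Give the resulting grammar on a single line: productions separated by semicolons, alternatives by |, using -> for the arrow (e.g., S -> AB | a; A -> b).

S -> HH | bd | db | dd | dQb; H -> bd | dQb; Q -> d | HH | bH | bd | db | dd | dQb

Unit productions: Q->S, S->H.
Unit pairs (A ⇒* B via units): (Q,H), (Q,S), (S,H).
S: inherits non-unit rules of {H, S} → HH | bd | dQb | db | dd.
H: inherits non-unit rules of {H} → bd | dQb.
Q: inherits non-unit rules of {H, Q, S} → HH | bH | bd | d | dQb | db | dd.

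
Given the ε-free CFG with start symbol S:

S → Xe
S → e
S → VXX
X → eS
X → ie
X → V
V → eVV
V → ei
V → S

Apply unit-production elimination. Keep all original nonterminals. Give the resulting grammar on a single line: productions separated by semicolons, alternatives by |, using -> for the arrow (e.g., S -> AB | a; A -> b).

S -> e | Xe | VXX; V -> e | Xe | ei | VXX | eVV; X -> e | Xe | eS | ei | ie | VXX | eVV

Unit productions: V->S, X->V.
Unit pairs (A ⇒* B via units): (V,S), (X,S), (X,V).
S: inherits non-unit rules of {S} → VXX | Xe | e.
V: inherits non-unit rules of {S, V} → VXX | Xe | e | eVV | ei.
X: inherits non-unit rules of {S, V, X} → VXX | Xe | e | eS | eVV | ei | ie.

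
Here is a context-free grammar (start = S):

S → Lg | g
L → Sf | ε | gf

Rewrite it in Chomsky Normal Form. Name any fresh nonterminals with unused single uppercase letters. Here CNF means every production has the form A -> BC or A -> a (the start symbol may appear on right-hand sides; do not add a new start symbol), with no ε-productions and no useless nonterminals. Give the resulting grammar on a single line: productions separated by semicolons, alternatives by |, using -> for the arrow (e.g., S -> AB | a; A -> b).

Nullable: {L}; after ε-elimination: S -> g | Lg; L -> Sf | gf.
No unit productions to eliminate.
TERM: introduce A -> f, B -> g and substitute in every rule of length ≥2.

S -> g | LB; A -> f; B -> g; L -> BA | SA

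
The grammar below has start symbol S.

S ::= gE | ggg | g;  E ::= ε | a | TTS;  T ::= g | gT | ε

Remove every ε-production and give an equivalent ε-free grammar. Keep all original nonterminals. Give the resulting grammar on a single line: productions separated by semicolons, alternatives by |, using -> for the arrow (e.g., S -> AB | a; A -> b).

Nullable set: {E, T}.
S -> gE: E nullable, giving g | gE.
Drop E -> ε.
E -> TTS: T, T nullable, giving S | TS | TTS.
Drop T -> ε.
T -> gT: T nullable, giving g | gT.
Unchanged (no nullable symbols): S -> g; S -> ggg; E -> a; T -> g.

S -> g | gE | ggg; E -> S | a | TS | TTS; T -> g | gT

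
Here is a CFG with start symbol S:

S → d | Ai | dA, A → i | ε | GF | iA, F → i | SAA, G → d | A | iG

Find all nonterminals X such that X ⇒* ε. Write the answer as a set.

Directly nullable (have an ε-rule): {A}.
G is nullable via G -> A (every symbol on the right is already known nullable).
Not nullable: F, S — each has a terminal in every rule's right-hand side or depends on a non-nullable symbol.

{A, G}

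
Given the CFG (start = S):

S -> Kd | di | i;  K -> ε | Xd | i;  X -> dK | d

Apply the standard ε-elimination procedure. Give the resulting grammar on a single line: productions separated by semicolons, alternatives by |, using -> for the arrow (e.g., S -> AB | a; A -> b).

S -> d | i | Kd | di; K -> i | Xd; X -> d | dK

Nullable set: {K}.
S -> Kd: K nullable, giving Kd | d.
Drop K -> ε.
X -> dK: K nullable, giving d | dK.
Unchanged (no nullable symbols): S -> di; S -> i; K -> Xd; K -> i; X -> d.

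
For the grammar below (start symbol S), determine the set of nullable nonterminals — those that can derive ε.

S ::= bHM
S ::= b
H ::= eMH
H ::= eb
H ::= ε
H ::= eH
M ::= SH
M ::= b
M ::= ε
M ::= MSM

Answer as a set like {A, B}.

{H, M}

Directly nullable (have an ε-rule): {H, M}.
Not nullable: S — each has a terminal in every rule's right-hand side or depends on a non-nullable symbol.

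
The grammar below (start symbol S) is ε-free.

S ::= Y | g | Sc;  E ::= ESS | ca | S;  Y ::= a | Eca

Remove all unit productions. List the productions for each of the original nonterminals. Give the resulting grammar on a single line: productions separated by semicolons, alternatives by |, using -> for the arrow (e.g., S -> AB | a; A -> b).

S -> a | g | Sc | Eca; E -> a | g | Sc | ca | ESS | Eca; Y -> a | Eca

Unit productions: E->S, S->Y.
Unit pairs (A ⇒* B via units): (E,S), (E,Y), (S,Y).
S: inherits non-unit rules of {S, Y} → Eca | Sc | a | g.
E: inherits non-unit rules of {E, S, Y} → ESS | Eca | Sc | a | ca | g.
Y: inherits non-unit rules of {Y} → Eca | a.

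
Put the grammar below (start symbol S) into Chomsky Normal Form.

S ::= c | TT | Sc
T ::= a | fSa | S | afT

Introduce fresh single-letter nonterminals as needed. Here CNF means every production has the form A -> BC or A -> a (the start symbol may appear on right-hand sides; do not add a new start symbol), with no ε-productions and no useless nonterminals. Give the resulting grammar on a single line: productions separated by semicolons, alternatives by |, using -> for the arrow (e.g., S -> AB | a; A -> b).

No ε-productions.
After unit-elimination: S -> c | Sc | TT; T -> a | c | Sc | TT | afT | fSa.
TERM: introduce B -> a, A -> c, C -> f and substitute in every rule of length ≥2.
BIN: T -> BCT becomes T -> BD, D -> CT; T -> CSB becomes T -> CE, E -> SB.

S -> c | SA | TT; A -> c; B -> a; C -> f; D -> CT; E -> SB; T -> a | c | BD | CE | SA | TT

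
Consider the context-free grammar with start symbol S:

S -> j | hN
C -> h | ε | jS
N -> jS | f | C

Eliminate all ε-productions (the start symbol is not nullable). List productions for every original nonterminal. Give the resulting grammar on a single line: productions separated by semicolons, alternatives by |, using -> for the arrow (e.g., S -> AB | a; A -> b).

Nullable set: {C, N}.
S -> hN: N nullable, giving h | hN.
Drop C -> ε.
N -> C: C nullable, giving C.
Unchanged (no nullable symbols): S -> j; C -> h; C -> jS; N -> f; N -> jS.

S -> h | j | hN; C -> h | jS; N -> C | f | jS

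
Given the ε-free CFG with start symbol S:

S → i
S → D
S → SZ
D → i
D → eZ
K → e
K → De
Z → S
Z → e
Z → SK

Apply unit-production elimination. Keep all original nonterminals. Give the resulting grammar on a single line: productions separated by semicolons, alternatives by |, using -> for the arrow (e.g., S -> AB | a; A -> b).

S -> i | SZ | eZ; D -> i | eZ; K -> e | De; Z -> e | i | SK | SZ | eZ

Unit productions: S->D, Z->S.
Unit pairs (A ⇒* B via units): (S,D), (Z,D), (Z,S).
S: inherits non-unit rules of {D, S} → SZ | eZ | i.
D: inherits non-unit rules of {D} → eZ | i.
K: inherits non-unit rules of {K} → De | e.
Z: inherits non-unit rules of {D, S, Z} → SK | SZ | e | eZ | i.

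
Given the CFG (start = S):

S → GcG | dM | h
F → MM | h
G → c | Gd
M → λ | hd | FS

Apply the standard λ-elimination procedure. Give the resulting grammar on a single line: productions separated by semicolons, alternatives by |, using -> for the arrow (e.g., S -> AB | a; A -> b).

S -> d | h | dM | GcG; F -> M | h | MM; G -> c | Gd; M -> S | FS | hd

Nullable set: {F, M}.
S -> dM: M nullable, giving d | dM.
F -> MM: M, M nullable, giving M | MM.
Drop M -> λ.
M -> FS: F nullable, giving FS | S.
Unchanged (no nullable symbols): S -> GcG; S -> h; F -> h; G -> Gd; G -> c; M -> hd.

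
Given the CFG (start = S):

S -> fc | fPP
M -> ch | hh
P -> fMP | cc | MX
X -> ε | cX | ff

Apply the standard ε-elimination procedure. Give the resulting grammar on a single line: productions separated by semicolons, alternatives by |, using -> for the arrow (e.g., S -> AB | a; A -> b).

Nullable set: {X}.
P -> MX: X nullable, giving M | MX.
Drop X -> ε.
X -> cX: X nullable, giving c | cX.
Unchanged (no nullable symbols): S -> fPP; S -> fc; M -> ch; M -> hh; P -> cc; P -> fMP; X -> ff.

S -> fc | fPP; M -> ch | hh; P -> M | MX | cc | fMP; X -> c | cX | ff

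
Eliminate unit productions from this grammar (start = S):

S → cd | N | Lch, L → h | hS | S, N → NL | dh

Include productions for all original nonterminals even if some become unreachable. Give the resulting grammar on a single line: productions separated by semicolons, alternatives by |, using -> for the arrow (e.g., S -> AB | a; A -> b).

S -> NL | cd | dh | Lch; L -> h | NL | cd | dh | hS | Lch; N -> NL | dh

Unit productions: L->S, S->N.
Unit pairs (A ⇒* B via units): (L,N), (L,S), (S,N).
S: inherits non-unit rules of {N, S} → Lch | NL | cd | dh.
L: inherits non-unit rules of {L, N, S} → Lch | NL | cd | dh | h | hS.
N: inherits non-unit rules of {N} → NL | dh.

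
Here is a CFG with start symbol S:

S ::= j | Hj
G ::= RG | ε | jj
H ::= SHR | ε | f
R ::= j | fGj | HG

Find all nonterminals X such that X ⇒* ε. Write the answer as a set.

{G, H, R}

Directly nullable (have an ε-rule): {G, H}.
R is nullable via R -> HG (every symbol on the right is already known nullable).
Not nullable: S — each has a terminal in every rule's right-hand side or depends on a non-nullable symbol.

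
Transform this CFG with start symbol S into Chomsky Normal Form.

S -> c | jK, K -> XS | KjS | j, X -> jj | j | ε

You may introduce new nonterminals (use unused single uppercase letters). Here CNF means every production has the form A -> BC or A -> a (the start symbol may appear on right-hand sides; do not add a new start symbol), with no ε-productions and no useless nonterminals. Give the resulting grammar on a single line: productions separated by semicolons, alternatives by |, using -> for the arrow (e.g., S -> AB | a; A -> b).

S -> c | AK; A -> j; B -> AS; K -> c | j | AK | KB | XS; X -> j | AA

Nullable: {X}; after ε-elimination: S -> c | jK; K -> S | j | XS | KjS; X -> j | jj.
After unit-elimination: S -> c | jK; K -> c | j | XS | jK | KjS; X -> j | jj.
TERM: introduce A -> j and substitute in every rule of length ≥2.
BIN: K -> KAS becomes K -> KB, B -> AS.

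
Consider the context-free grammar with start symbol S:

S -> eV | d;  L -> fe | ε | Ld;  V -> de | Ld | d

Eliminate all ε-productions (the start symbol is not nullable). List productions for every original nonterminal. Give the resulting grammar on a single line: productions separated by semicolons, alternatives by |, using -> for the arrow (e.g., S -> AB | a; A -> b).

Nullable set: {L}.
Drop L -> ε.
L -> Ld: L nullable, giving Ld | d.
V -> Ld: L nullable, giving Ld | d.
Unchanged (no nullable symbols): S -> d; S -> eV; L -> fe; V -> d; V -> de.

S -> d | eV; L -> d | Ld | fe; V -> d | Ld | de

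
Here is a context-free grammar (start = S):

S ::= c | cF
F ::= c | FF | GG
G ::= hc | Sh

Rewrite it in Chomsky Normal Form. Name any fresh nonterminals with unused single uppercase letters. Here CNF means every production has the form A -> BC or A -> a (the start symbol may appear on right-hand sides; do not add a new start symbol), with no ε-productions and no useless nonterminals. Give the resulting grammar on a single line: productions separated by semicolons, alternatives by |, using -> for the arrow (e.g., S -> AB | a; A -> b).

No ε-productions.
No unit productions to eliminate.
TERM: introduce B -> c, A -> h and substitute in every rule of length ≥2.

S -> c | BF; A -> h; B -> c; F -> c | FF | GG; G -> AB | SA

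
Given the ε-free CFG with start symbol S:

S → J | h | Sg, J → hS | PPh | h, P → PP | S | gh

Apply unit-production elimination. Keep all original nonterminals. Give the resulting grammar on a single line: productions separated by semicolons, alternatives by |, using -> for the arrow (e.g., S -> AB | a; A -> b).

Unit productions: P->S, S->J.
Unit pairs (A ⇒* B via units): (P,J), (P,S), (S,J).
S: inherits non-unit rules of {J, S} → PPh | Sg | h | hS.
J: inherits non-unit rules of {J} → PPh | h | hS.
P: inherits non-unit rules of {J, P, S} → PP | PPh | Sg | gh | h | hS.

S -> h | Sg | hS | PPh; J -> h | hS | PPh; P -> h | PP | Sg | gh | hS | PPh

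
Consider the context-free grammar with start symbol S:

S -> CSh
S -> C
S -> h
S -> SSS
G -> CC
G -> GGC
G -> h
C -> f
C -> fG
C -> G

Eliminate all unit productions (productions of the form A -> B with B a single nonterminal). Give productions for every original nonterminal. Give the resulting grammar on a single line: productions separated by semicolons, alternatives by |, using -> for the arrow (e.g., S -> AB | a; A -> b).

S -> f | h | CC | fG | CSh | GGC | SSS; C -> f | h | CC | fG | GGC; G -> h | CC | GGC

Unit productions: C->G, S->C.
Unit pairs (A ⇒* B via units): (C,G), (S,C), (S,G).
S: inherits non-unit rules of {C, G, S} → CC | CSh | GGC | SSS | f | fG | h.
C: inherits non-unit rules of {C, G} → CC | GGC | f | fG | h.
G: inherits non-unit rules of {G} → CC | GGC | h.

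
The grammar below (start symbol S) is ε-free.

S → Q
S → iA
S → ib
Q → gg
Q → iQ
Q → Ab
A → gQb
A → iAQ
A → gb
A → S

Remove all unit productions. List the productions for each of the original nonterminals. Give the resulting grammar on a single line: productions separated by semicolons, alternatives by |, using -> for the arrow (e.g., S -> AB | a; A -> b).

S -> Ab | gg | iA | iQ | ib; A -> Ab | gb | gg | iA | iQ | ib | gQb | iAQ; Q -> Ab | gg | iQ

Unit productions: A->S, S->Q.
Unit pairs (A ⇒* B via units): (A,Q), (A,S), (S,Q).
S: inherits non-unit rules of {Q, S} → Ab | gg | iA | iQ | ib.
A: inherits non-unit rules of {A, Q, S} → Ab | gQb | gb | gg | iA | iAQ | iQ | ib.
Q: inherits non-unit rules of {Q} → Ab | gg | iQ.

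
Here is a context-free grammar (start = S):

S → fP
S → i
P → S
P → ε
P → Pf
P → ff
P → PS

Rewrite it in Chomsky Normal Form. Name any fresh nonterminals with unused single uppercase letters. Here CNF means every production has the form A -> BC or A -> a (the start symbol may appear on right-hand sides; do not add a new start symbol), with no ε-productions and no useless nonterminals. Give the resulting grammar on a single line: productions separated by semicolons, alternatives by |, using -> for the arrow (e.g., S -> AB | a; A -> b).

S -> f | i | AP; A -> f; P -> f | i | AA | AP | PA | PS

Nullable: {P}; after ε-elimination: S -> f | i | fP; P -> S | f | PS | Pf | ff.
After unit-elimination: S -> f | i | fP; P -> f | i | PS | Pf | fP | ff.
TERM: introduce A -> f and substitute in every rule of length ≥2.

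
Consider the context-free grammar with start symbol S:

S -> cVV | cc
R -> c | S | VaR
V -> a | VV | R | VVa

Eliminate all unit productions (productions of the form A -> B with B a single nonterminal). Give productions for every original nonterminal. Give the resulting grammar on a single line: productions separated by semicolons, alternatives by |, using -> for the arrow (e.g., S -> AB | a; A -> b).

Unit productions: R->S, V->R.
Unit pairs (A ⇒* B via units): (R,S), (V,R), (V,S).
S: inherits non-unit rules of {S} → cVV | cc.
R: inherits non-unit rules of {R, S} → VaR | c | cVV | cc.
V: inherits non-unit rules of {R, S, V} → VV | VVa | VaR | a | c | cVV | cc.

S -> cc | cVV; R -> c | cc | VaR | cVV; V -> a | c | VV | cc | VVa | VaR | cVV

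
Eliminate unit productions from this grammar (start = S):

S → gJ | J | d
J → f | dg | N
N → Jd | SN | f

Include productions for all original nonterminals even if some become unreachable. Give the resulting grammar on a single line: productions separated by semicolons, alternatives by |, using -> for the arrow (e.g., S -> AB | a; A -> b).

Unit productions: J->N, S->J.
Unit pairs (A ⇒* B via units): (J,N), (S,J), (S,N).
S: inherits non-unit rules of {J, N, S} → Jd | SN | d | dg | f | gJ.
J: inherits non-unit rules of {J, N} → Jd | SN | dg | f.
N: inherits non-unit rules of {N} → Jd | SN | f.

S -> d | f | Jd | SN | dg | gJ; J -> f | Jd | SN | dg; N -> f | Jd | SN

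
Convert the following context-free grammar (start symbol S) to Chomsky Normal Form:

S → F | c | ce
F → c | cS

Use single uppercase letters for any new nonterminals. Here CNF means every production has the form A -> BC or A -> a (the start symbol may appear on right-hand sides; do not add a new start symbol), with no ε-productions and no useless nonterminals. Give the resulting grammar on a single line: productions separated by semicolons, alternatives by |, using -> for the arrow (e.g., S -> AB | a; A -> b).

No ε-productions.
After unit-elimination: S -> c | cS | ce; F -> c | cS.
TERM: introduce A -> c, B -> e and substitute in every rule of length ≥2.
Drop unreachable/unproductive: F.

S -> c | AB | AS; A -> c; B -> e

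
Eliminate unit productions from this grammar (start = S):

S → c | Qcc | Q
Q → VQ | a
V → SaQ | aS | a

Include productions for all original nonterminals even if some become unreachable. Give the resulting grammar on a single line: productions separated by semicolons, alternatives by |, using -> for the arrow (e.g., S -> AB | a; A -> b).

Unit productions: S->Q.
Unit pairs (A ⇒* B via units): (S,Q).
S: inherits non-unit rules of {Q, S} → Qcc | VQ | a | c.
Q: inherits non-unit rules of {Q} → VQ | a.
V: inherits non-unit rules of {V} → SaQ | a | aS.

S -> a | c | VQ | Qcc; Q -> a | VQ; V -> a | aS | SaQ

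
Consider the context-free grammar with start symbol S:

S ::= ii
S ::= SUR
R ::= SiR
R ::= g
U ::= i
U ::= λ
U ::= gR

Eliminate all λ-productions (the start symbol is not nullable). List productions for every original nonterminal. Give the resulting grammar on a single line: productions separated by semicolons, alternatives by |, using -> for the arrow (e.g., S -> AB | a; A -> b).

S -> SR | ii | SUR; R -> g | SiR; U -> i | gR

Nullable set: {U}.
S -> SUR: U nullable, giving SR | SUR.
Drop U -> λ.
Unchanged (no nullable symbols): S -> ii; R -> SiR; R -> g; U -> gR; U -> i.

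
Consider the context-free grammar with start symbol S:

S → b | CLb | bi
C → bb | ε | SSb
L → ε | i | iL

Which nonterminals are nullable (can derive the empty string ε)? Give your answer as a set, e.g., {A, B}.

{C, L}

Directly nullable (have an ε-rule): {C, L}.
Not nullable: S — each has a terminal in every rule's right-hand side or depends on a non-nullable symbol.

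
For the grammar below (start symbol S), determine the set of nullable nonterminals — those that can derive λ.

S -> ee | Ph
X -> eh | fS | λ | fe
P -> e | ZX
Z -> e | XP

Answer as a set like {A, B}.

Directly nullable (have an ε-rule): {X}.
Not nullable: P, S, Z — each has a terminal in every rule's right-hand side or depends on a non-nullable symbol.

{X}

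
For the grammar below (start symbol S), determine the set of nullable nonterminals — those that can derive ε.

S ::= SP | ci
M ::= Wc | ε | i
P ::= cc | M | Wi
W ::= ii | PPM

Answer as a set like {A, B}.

{M, P, W}

Directly nullable (have an ε-rule): {M}.
P is nullable via P -> M (every symbol on the right is already known nullable).
W is nullable via W -> PPM (every symbol on the right is already known nullable).
Not nullable: S — each has a terminal in every rule's right-hand side or depends on a non-nullable symbol.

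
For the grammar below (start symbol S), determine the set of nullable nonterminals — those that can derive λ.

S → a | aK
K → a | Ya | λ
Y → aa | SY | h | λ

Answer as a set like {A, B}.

{K, Y}

Directly nullable (have an ε-rule): {K, Y}.
Not nullable: S — each has a terminal in every rule's right-hand side or depends on a non-nullable symbol.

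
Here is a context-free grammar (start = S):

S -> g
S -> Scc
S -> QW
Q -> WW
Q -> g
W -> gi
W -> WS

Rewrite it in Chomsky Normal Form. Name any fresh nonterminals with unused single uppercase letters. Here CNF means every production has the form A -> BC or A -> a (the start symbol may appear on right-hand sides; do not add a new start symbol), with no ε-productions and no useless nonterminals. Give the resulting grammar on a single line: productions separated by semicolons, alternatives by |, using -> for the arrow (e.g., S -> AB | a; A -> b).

No ε-productions.
No unit productions to eliminate.
TERM: introduce A -> c, B -> g, C -> i and substitute in every rule of length ≥2.
BIN: S -> SAA becomes S -> SD, D -> AA.

S -> g | QW | SD; A -> c; B -> g; C -> i; D -> AA; Q -> g | WW; W -> BC | WS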